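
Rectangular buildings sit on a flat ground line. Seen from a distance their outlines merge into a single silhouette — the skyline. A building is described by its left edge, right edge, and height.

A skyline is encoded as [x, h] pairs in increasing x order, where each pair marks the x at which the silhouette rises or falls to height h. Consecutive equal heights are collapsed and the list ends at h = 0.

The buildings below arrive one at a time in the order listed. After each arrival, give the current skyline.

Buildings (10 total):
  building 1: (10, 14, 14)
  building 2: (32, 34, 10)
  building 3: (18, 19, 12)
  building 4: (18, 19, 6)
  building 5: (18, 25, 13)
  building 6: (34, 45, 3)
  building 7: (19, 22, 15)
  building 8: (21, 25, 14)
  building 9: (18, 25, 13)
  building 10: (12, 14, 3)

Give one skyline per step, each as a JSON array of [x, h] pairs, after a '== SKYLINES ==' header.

== SKYLINES ==
[[10,14],[14,0]]
[[10,14],[14,0],[32,10],[34,0]]
[[10,14],[14,0],[18,12],[19,0],[32,10],[34,0]]
[[10,14],[14,0],[18,12],[19,0],[32,10],[34,0]]
[[10,14],[14,0],[18,13],[25,0],[32,10],[34,0]]
[[10,14],[14,0],[18,13],[25,0],[32,10],[34,3],[45,0]]
[[10,14],[14,0],[18,13],[19,15],[22,13],[25,0],[32,10],[34,3],[45,0]]
[[10,14],[14,0],[18,13],[19,15],[22,14],[25,0],[32,10],[34,3],[45,0]]
[[10,14],[14,0],[18,13],[19,15],[22,14],[25,0],[32,10],[34,3],[45,0]]
[[10,14],[14,0],[18,13],[19,15],[22,14],[25,0],[32,10],[34,3],[45,0]]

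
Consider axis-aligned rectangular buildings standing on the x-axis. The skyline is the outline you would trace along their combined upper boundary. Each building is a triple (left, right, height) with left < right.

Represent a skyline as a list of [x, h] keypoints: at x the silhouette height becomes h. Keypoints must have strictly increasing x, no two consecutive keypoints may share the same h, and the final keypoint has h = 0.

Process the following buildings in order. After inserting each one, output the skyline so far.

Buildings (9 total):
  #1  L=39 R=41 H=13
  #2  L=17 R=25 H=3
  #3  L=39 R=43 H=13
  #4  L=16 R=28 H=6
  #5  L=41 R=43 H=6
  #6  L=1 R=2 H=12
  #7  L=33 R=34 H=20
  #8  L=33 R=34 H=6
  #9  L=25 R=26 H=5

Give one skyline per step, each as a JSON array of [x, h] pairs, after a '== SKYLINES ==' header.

== SKYLINES ==
[[39,13],[41,0]]
[[17,3],[25,0],[39,13],[41,0]]
[[17,3],[25,0],[39,13],[43,0]]
[[16,6],[28,0],[39,13],[43,0]]
[[16,6],[28,0],[39,13],[43,0]]
[[1,12],[2,0],[16,6],[28,0],[39,13],[43,0]]
[[1,12],[2,0],[16,6],[28,0],[33,20],[34,0],[39,13],[43,0]]
[[1,12],[2,0],[16,6],[28,0],[33,20],[34,0],[39,13],[43,0]]
[[1,12],[2,0],[16,6],[28,0],[33,20],[34,0],[39,13],[43,0]]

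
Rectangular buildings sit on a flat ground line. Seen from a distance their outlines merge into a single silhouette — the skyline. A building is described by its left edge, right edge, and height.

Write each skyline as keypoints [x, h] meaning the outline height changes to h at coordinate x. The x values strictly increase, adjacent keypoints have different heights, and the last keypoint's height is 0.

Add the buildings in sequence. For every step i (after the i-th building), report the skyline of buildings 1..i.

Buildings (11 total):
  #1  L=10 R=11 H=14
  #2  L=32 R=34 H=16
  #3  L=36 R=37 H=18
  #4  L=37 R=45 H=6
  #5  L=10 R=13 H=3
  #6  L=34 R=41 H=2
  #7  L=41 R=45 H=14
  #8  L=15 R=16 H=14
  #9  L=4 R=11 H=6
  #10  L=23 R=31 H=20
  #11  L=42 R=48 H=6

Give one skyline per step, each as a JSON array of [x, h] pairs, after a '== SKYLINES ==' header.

== SKYLINES ==
[[10,14],[11,0]]
[[10,14],[11,0],[32,16],[34,0]]
[[10,14],[11,0],[32,16],[34,0],[36,18],[37,0]]
[[10,14],[11,0],[32,16],[34,0],[36,18],[37,6],[45,0]]
[[10,14],[11,3],[13,0],[32,16],[34,0],[36,18],[37,6],[45,0]]
[[10,14],[11,3],[13,0],[32,16],[34,2],[36,18],[37,6],[45,0]]
[[10,14],[11,3],[13,0],[32,16],[34,2],[36,18],[37,6],[41,14],[45,0]]
[[10,14],[11,3],[13,0],[15,14],[16,0],[32,16],[34,2],[36,18],[37,6],[41,14],[45,0]]
[[4,6],[10,14],[11,3],[13,0],[15,14],[16,0],[32,16],[34,2],[36,18],[37,6],[41,14],[45,0]]
[[4,6],[10,14],[11,3],[13,0],[15,14],[16,0],[23,20],[31,0],[32,16],[34,2],[36,18],[37,6],[41,14],[45,0]]
[[4,6],[10,14],[11,3],[13,0],[15,14],[16,0],[23,20],[31,0],[32,16],[34,2],[36,18],[37,6],[41,14],[45,6],[48,0]]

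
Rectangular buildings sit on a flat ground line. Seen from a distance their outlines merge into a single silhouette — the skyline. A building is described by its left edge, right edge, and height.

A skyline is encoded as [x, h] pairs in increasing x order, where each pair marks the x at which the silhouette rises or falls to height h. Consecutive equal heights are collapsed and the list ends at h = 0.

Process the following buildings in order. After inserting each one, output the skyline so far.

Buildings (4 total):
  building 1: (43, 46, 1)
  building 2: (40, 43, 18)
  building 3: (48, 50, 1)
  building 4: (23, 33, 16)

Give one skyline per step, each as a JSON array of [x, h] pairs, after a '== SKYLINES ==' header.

== SKYLINES ==
[[43,1],[46,0]]
[[40,18],[43,1],[46,0]]
[[40,18],[43,1],[46,0],[48,1],[50,0]]
[[23,16],[33,0],[40,18],[43,1],[46,0],[48,1],[50,0]]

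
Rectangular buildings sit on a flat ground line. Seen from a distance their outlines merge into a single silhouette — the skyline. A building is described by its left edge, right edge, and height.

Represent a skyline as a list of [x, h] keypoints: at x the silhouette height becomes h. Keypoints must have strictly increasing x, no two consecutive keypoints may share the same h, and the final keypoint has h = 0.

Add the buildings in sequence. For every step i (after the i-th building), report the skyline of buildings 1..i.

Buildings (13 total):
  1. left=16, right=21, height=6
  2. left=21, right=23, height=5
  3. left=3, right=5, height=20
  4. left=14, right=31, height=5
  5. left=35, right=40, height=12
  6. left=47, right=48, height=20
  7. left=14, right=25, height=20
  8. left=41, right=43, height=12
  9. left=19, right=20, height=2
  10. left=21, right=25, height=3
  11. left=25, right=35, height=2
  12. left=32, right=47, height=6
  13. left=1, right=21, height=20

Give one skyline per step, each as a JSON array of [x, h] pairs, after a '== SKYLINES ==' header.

== SKYLINES ==
[[16,6],[21,0]]
[[16,6],[21,5],[23,0]]
[[3,20],[5,0],[16,6],[21,5],[23,0]]
[[3,20],[5,0],[14,5],[16,6],[21,5],[31,0]]
[[3,20],[5,0],[14,5],[16,6],[21,5],[31,0],[35,12],[40,0]]
[[3,20],[5,0],[14,5],[16,6],[21,5],[31,0],[35,12],[40,0],[47,20],[48,0]]
[[3,20],[5,0],[14,20],[25,5],[31,0],[35,12],[40,0],[47,20],[48,0]]
[[3,20],[5,0],[14,20],[25,5],[31,0],[35,12],[40,0],[41,12],[43,0],[47,20],[48,0]]
[[3,20],[5,0],[14,20],[25,5],[31,0],[35,12],[40,0],[41,12],[43,0],[47,20],[48,0]]
[[3,20],[5,0],[14,20],[25,5],[31,0],[35,12],[40,0],[41,12],[43,0],[47,20],[48,0]]
[[3,20],[5,0],[14,20],[25,5],[31,2],[35,12],[40,0],[41,12],[43,0],[47,20],[48,0]]
[[3,20],[5,0],[14,20],[25,5],[31,2],[32,6],[35,12],[40,6],[41,12],[43,6],[47,20],[48,0]]
[[1,20],[25,5],[31,2],[32,6],[35,12],[40,6],[41,12],[43,6],[47,20],[48,0]]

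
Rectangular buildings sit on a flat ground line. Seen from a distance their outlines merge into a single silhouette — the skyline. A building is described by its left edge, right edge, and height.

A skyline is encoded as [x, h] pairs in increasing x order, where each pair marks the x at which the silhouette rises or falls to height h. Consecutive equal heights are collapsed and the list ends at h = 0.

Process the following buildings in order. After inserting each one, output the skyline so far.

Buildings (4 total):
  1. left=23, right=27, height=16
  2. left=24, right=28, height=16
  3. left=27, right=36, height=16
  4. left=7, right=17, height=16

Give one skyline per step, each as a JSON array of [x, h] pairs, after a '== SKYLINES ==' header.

== SKYLINES ==
[[23,16],[27,0]]
[[23,16],[28,0]]
[[23,16],[36,0]]
[[7,16],[17,0],[23,16],[36,0]]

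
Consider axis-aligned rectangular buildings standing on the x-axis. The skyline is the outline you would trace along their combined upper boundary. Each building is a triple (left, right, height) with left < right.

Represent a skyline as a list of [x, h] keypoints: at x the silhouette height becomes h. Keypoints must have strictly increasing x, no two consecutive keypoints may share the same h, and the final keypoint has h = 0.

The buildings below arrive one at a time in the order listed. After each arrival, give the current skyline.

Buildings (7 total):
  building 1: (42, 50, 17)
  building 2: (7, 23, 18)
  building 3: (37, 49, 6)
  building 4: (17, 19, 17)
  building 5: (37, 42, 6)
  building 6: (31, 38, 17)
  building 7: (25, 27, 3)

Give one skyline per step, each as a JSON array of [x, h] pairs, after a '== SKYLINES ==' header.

== SKYLINES ==
[[42,17],[50,0]]
[[7,18],[23,0],[42,17],[50,0]]
[[7,18],[23,0],[37,6],[42,17],[50,0]]
[[7,18],[23,0],[37,6],[42,17],[50,0]]
[[7,18],[23,0],[37,6],[42,17],[50,0]]
[[7,18],[23,0],[31,17],[38,6],[42,17],[50,0]]
[[7,18],[23,0],[25,3],[27,0],[31,17],[38,6],[42,17],[50,0]]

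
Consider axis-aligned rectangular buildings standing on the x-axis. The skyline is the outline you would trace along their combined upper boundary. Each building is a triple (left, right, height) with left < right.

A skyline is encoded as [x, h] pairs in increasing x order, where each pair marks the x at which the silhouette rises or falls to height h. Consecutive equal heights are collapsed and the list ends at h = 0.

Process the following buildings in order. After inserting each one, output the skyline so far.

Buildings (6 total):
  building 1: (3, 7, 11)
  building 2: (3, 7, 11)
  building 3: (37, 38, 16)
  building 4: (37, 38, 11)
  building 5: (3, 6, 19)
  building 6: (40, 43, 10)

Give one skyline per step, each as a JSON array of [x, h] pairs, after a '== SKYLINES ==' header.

== SKYLINES ==
[[3,11],[7,0]]
[[3,11],[7,0]]
[[3,11],[7,0],[37,16],[38,0]]
[[3,11],[7,0],[37,16],[38,0]]
[[3,19],[6,11],[7,0],[37,16],[38,0]]
[[3,19],[6,11],[7,0],[37,16],[38,0],[40,10],[43,0]]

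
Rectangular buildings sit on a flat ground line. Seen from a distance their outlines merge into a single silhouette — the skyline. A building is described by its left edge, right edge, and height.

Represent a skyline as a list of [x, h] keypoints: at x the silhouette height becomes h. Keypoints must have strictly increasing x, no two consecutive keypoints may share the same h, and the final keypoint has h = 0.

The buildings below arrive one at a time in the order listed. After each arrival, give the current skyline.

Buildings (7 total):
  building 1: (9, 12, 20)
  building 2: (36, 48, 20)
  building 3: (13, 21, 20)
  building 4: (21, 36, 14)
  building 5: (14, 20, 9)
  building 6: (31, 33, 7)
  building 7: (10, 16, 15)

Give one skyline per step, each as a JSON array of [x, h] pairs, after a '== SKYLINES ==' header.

== SKYLINES ==
[[9,20],[12,0]]
[[9,20],[12,0],[36,20],[48,0]]
[[9,20],[12,0],[13,20],[21,0],[36,20],[48,0]]
[[9,20],[12,0],[13,20],[21,14],[36,20],[48,0]]
[[9,20],[12,0],[13,20],[21,14],[36,20],[48,0]]
[[9,20],[12,0],[13,20],[21,14],[36,20],[48,0]]
[[9,20],[12,15],[13,20],[21,14],[36,20],[48,0]]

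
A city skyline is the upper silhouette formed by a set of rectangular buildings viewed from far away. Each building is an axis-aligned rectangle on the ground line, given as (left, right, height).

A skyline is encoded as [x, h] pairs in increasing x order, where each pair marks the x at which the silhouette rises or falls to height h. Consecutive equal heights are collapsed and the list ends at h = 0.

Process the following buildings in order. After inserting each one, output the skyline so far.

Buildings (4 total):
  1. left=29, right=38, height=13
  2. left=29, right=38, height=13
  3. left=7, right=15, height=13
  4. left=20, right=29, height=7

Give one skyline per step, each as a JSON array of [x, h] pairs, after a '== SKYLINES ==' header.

== SKYLINES ==
[[29,13],[38,0]]
[[29,13],[38,0]]
[[7,13],[15,0],[29,13],[38,0]]
[[7,13],[15,0],[20,7],[29,13],[38,0]]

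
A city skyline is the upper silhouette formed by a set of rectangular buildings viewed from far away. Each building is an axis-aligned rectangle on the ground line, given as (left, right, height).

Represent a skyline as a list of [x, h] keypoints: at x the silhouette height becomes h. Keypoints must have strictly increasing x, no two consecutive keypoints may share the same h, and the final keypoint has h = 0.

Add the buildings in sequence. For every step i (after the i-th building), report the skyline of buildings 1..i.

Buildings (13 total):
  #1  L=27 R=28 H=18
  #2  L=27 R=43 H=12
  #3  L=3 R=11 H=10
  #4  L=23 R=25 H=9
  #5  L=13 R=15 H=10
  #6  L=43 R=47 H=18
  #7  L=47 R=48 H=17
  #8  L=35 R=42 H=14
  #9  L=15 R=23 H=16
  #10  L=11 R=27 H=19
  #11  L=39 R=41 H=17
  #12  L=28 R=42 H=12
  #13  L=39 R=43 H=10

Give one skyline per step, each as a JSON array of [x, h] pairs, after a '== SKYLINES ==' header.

== SKYLINES ==
[[27,18],[28,0]]
[[27,18],[28,12],[43,0]]
[[3,10],[11,0],[27,18],[28,12],[43,0]]
[[3,10],[11,0],[23,9],[25,0],[27,18],[28,12],[43,0]]
[[3,10],[11,0],[13,10],[15,0],[23,9],[25,0],[27,18],[28,12],[43,0]]
[[3,10],[11,0],[13,10],[15,0],[23,9],[25,0],[27,18],[28,12],[43,18],[47,0]]
[[3,10],[11,0],[13,10],[15,0],[23,9],[25,0],[27,18],[28,12],[43,18],[47,17],[48,0]]
[[3,10],[11,0],[13,10],[15,0],[23,9],[25,0],[27,18],[28,12],[35,14],[42,12],[43,18],[47,17],[48,0]]
[[3,10],[11,0],[13,10],[15,16],[23,9],[25,0],[27,18],[28,12],[35,14],[42,12],[43,18],[47,17],[48,0]]
[[3,10],[11,19],[27,18],[28,12],[35,14],[42,12],[43,18],[47,17],[48,0]]
[[3,10],[11,19],[27,18],[28,12],[35,14],[39,17],[41,14],[42,12],[43,18],[47,17],[48,0]]
[[3,10],[11,19],[27,18],[28,12],[35,14],[39,17],[41,14],[42,12],[43,18],[47,17],[48,0]]
[[3,10],[11,19],[27,18],[28,12],[35,14],[39,17],[41,14],[42,12],[43,18],[47,17],[48,0]]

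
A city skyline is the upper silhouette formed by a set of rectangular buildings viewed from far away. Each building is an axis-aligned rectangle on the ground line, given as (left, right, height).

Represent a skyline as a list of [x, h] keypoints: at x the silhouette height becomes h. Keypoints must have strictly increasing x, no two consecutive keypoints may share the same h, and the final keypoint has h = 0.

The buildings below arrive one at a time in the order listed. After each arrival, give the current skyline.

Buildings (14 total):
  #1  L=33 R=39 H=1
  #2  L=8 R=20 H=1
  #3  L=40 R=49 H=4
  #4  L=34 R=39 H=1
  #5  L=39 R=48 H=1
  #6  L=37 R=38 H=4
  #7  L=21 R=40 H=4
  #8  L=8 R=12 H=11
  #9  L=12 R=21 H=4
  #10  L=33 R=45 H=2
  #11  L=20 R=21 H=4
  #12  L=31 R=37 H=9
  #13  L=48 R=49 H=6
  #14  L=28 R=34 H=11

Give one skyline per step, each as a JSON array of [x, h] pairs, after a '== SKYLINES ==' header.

== SKYLINES ==
[[33,1],[39,0]]
[[8,1],[20,0],[33,1],[39,0]]
[[8,1],[20,0],[33,1],[39,0],[40,4],[49,0]]
[[8,1],[20,0],[33,1],[39,0],[40,4],[49,0]]
[[8,1],[20,0],[33,1],[40,4],[49,0]]
[[8,1],[20,0],[33,1],[37,4],[38,1],[40,4],[49,0]]
[[8,1],[20,0],[21,4],[49,0]]
[[8,11],[12,1],[20,0],[21,4],[49,0]]
[[8,11],[12,4],[49,0]]
[[8,11],[12,4],[49,0]]
[[8,11],[12,4],[49,0]]
[[8,11],[12,4],[31,9],[37,4],[49,0]]
[[8,11],[12,4],[31,9],[37,4],[48,6],[49,0]]
[[8,11],[12,4],[28,11],[34,9],[37,4],[48,6],[49,0]]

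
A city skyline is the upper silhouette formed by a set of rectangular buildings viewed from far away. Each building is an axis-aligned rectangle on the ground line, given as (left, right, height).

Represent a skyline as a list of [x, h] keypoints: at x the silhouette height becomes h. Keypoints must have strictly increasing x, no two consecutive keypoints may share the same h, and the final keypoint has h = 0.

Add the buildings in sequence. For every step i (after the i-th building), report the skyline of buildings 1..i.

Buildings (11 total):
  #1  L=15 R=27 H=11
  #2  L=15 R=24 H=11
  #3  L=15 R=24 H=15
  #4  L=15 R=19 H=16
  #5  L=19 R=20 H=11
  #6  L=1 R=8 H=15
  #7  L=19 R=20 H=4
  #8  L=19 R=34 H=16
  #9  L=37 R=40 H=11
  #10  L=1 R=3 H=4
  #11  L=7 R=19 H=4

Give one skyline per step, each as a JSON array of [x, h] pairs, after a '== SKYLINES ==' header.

== SKYLINES ==
[[15,11],[27,0]]
[[15,11],[27,0]]
[[15,15],[24,11],[27,0]]
[[15,16],[19,15],[24,11],[27,0]]
[[15,16],[19,15],[24,11],[27,0]]
[[1,15],[8,0],[15,16],[19,15],[24,11],[27,0]]
[[1,15],[8,0],[15,16],[19,15],[24,11],[27,0]]
[[1,15],[8,0],[15,16],[34,0]]
[[1,15],[8,0],[15,16],[34,0],[37,11],[40,0]]
[[1,15],[8,0],[15,16],[34,0],[37,11],[40,0]]
[[1,15],[8,4],[15,16],[34,0],[37,11],[40,0]]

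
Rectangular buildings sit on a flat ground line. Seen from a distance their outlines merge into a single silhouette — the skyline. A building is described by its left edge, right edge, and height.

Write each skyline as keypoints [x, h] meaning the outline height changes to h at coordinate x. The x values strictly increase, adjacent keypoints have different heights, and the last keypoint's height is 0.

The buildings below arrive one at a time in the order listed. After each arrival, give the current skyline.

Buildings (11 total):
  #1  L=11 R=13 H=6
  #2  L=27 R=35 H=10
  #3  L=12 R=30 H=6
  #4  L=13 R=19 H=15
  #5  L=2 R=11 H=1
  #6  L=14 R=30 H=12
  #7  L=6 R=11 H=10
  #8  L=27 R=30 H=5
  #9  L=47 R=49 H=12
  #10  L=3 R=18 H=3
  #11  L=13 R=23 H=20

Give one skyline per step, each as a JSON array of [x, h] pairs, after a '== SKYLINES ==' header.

== SKYLINES ==
[[11,6],[13,0]]
[[11,6],[13,0],[27,10],[35,0]]
[[11,6],[27,10],[35,0]]
[[11,6],[13,15],[19,6],[27,10],[35,0]]
[[2,1],[11,6],[13,15],[19,6],[27,10],[35,0]]
[[2,1],[11,6],[13,15],[19,12],[30,10],[35,0]]
[[2,1],[6,10],[11,6],[13,15],[19,12],[30,10],[35,0]]
[[2,1],[6,10],[11,6],[13,15],[19,12],[30,10],[35,0]]
[[2,1],[6,10],[11,6],[13,15],[19,12],[30,10],[35,0],[47,12],[49,0]]
[[2,1],[3,3],[6,10],[11,6],[13,15],[19,12],[30,10],[35,0],[47,12],[49,0]]
[[2,1],[3,3],[6,10],[11,6],[13,20],[23,12],[30,10],[35,0],[47,12],[49,0]]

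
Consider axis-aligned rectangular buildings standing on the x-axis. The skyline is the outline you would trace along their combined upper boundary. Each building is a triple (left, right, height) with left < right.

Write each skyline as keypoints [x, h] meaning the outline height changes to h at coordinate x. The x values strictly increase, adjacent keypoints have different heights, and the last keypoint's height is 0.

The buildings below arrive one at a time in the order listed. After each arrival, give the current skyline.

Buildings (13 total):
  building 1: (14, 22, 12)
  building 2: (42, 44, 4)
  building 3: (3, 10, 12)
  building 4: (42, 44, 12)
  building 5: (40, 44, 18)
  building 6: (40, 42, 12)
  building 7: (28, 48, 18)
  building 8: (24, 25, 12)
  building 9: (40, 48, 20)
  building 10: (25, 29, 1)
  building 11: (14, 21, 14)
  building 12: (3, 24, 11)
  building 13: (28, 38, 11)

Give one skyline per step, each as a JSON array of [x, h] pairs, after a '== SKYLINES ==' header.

== SKYLINES ==
[[14,12],[22,0]]
[[14,12],[22,0],[42,4],[44,0]]
[[3,12],[10,0],[14,12],[22,0],[42,4],[44,0]]
[[3,12],[10,0],[14,12],[22,0],[42,12],[44,0]]
[[3,12],[10,0],[14,12],[22,0],[40,18],[44,0]]
[[3,12],[10,0],[14,12],[22,0],[40,18],[44,0]]
[[3,12],[10,0],[14,12],[22,0],[28,18],[48,0]]
[[3,12],[10,0],[14,12],[22,0],[24,12],[25,0],[28,18],[48,0]]
[[3,12],[10,0],[14,12],[22,0],[24,12],[25,0],[28,18],[40,20],[48,0]]
[[3,12],[10,0],[14,12],[22,0],[24,12],[25,1],[28,18],[40,20],[48,0]]
[[3,12],[10,0],[14,14],[21,12],[22,0],[24,12],[25,1],[28,18],[40,20],[48,0]]
[[3,12],[10,11],[14,14],[21,12],[22,11],[24,12],[25,1],[28,18],[40,20],[48,0]]
[[3,12],[10,11],[14,14],[21,12],[22,11],[24,12],[25,1],[28,18],[40,20],[48,0]]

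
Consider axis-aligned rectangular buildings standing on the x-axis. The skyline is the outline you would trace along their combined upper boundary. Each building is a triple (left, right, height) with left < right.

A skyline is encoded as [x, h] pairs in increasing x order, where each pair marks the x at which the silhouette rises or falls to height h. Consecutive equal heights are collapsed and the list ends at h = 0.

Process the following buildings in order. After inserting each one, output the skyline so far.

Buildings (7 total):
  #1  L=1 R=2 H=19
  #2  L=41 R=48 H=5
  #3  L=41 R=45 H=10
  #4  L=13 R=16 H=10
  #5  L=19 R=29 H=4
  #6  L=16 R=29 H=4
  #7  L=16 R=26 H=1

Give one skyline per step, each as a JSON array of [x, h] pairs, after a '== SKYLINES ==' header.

== SKYLINES ==
[[1,19],[2,0]]
[[1,19],[2,0],[41,5],[48,0]]
[[1,19],[2,0],[41,10],[45,5],[48,0]]
[[1,19],[2,0],[13,10],[16,0],[41,10],[45,5],[48,0]]
[[1,19],[2,0],[13,10],[16,0],[19,4],[29,0],[41,10],[45,5],[48,0]]
[[1,19],[2,0],[13,10],[16,4],[29,0],[41,10],[45,5],[48,0]]
[[1,19],[2,0],[13,10],[16,4],[29,0],[41,10],[45,5],[48,0]]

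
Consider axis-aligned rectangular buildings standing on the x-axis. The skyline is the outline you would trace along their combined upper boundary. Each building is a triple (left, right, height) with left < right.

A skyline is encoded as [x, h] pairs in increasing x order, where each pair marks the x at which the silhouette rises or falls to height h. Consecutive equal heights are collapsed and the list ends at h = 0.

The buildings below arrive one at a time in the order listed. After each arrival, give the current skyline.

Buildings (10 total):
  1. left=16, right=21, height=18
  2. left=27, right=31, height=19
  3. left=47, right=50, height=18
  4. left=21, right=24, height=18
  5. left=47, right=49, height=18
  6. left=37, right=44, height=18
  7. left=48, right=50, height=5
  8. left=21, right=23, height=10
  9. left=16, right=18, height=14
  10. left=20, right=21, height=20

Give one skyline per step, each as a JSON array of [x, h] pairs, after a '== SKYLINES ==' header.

== SKYLINES ==
[[16,18],[21,0]]
[[16,18],[21,0],[27,19],[31,0]]
[[16,18],[21,0],[27,19],[31,0],[47,18],[50,0]]
[[16,18],[24,0],[27,19],[31,0],[47,18],[50,0]]
[[16,18],[24,0],[27,19],[31,0],[47,18],[50,0]]
[[16,18],[24,0],[27,19],[31,0],[37,18],[44,0],[47,18],[50,0]]
[[16,18],[24,0],[27,19],[31,0],[37,18],[44,0],[47,18],[50,0]]
[[16,18],[24,0],[27,19],[31,0],[37,18],[44,0],[47,18],[50,0]]
[[16,18],[24,0],[27,19],[31,0],[37,18],[44,0],[47,18],[50,0]]
[[16,18],[20,20],[21,18],[24,0],[27,19],[31,0],[37,18],[44,0],[47,18],[50,0]]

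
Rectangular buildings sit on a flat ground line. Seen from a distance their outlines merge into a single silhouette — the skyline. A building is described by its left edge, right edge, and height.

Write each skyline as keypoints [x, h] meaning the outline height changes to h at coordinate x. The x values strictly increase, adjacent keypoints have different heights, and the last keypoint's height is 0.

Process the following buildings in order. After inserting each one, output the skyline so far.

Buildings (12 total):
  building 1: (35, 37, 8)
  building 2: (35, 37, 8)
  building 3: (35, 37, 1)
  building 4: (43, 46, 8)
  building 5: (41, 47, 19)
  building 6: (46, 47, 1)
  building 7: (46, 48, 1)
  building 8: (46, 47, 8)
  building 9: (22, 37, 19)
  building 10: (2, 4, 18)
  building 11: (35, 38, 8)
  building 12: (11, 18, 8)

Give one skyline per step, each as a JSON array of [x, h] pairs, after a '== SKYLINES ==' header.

== SKYLINES ==
[[35,8],[37,0]]
[[35,8],[37,0]]
[[35,8],[37,0]]
[[35,8],[37,0],[43,8],[46,0]]
[[35,8],[37,0],[41,19],[47,0]]
[[35,8],[37,0],[41,19],[47,0]]
[[35,8],[37,0],[41,19],[47,1],[48,0]]
[[35,8],[37,0],[41,19],[47,1],[48,0]]
[[22,19],[37,0],[41,19],[47,1],[48,0]]
[[2,18],[4,0],[22,19],[37,0],[41,19],[47,1],[48,0]]
[[2,18],[4,0],[22,19],[37,8],[38,0],[41,19],[47,1],[48,0]]
[[2,18],[4,0],[11,8],[18,0],[22,19],[37,8],[38,0],[41,19],[47,1],[48,0]]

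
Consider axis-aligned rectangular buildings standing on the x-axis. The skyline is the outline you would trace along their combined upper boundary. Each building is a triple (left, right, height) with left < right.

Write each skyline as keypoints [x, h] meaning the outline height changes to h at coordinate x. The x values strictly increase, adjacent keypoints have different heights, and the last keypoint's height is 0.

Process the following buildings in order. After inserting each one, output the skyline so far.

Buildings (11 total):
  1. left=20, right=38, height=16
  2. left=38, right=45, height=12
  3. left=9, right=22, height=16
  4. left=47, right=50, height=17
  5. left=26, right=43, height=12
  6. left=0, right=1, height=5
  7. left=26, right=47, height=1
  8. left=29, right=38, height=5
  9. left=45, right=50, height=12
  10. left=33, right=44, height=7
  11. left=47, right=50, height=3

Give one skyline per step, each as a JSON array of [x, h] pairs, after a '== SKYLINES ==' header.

== SKYLINES ==
[[20,16],[38,0]]
[[20,16],[38,12],[45,0]]
[[9,16],[38,12],[45,0]]
[[9,16],[38,12],[45,0],[47,17],[50,0]]
[[9,16],[38,12],[45,0],[47,17],[50,0]]
[[0,5],[1,0],[9,16],[38,12],[45,0],[47,17],[50,0]]
[[0,5],[1,0],[9,16],[38,12],[45,1],[47,17],[50,0]]
[[0,5],[1,0],[9,16],[38,12],[45,1],[47,17],[50,0]]
[[0,5],[1,0],[9,16],[38,12],[47,17],[50,0]]
[[0,5],[1,0],[9,16],[38,12],[47,17],[50,0]]
[[0,5],[1,0],[9,16],[38,12],[47,17],[50,0]]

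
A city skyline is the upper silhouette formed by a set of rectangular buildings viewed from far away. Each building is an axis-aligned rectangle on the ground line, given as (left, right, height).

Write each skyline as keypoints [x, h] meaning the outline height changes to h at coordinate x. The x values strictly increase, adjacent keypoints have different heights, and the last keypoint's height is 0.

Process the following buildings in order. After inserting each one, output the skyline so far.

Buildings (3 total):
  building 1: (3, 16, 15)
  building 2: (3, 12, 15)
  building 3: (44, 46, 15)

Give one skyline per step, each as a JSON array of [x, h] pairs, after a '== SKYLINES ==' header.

== SKYLINES ==
[[3,15],[16,0]]
[[3,15],[16,0]]
[[3,15],[16,0],[44,15],[46,0]]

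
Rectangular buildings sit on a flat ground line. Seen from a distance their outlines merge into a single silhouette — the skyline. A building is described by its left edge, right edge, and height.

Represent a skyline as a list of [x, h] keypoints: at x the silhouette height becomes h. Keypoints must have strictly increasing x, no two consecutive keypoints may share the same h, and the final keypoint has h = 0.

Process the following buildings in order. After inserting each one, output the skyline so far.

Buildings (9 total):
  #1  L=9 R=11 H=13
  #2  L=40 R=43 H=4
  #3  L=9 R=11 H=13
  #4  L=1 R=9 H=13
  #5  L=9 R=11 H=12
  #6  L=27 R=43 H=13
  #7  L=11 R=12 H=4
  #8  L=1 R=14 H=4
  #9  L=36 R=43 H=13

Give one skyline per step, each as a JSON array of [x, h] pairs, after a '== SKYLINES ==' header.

== SKYLINES ==
[[9,13],[11,0]]
[[9,13],[11,0],[40,4],[43,0]]
[[9,13],[11,0],[40,4],[43,0]]
[[1,13],[11,0],[40,4],[43,0]]
[[1,13],[11,0],[40,4],[43,0]]
[[1,13],[11,0],[27,13],[43,0]]
[[1,13],[11,4],[12,0],[27,13],[43,0]]
[[1,13],[11,4],[14,0],[27,13],[43,0]]
[[1,13],[11,4],[14,0],[27,13],[43,0]]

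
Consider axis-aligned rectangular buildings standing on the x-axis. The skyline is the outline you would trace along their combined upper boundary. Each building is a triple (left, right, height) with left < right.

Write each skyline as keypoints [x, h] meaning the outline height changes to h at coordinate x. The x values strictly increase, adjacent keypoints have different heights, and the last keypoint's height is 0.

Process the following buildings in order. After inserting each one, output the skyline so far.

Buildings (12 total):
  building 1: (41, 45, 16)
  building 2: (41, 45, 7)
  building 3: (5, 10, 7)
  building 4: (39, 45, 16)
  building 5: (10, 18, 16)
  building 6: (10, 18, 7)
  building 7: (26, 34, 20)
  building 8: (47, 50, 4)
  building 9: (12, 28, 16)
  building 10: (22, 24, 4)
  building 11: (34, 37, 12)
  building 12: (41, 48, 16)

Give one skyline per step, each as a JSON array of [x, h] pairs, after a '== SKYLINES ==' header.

== SKYLINES ==
[[41,16],[45,0]]
[[41,16],[45,0]]
[[5,7],[10,0],[41,16],[45,0]]
[[5,7],[10,0],[39,16],[45,0]]
[[5,7],[10,16],[18,0],[39,16],[45,0]]
[[5,7],[10,16],[18,0],[39,16],[45,0]]
[[5,7],[10,16],[18,0],[26,20],[34,0],[39,16],[45,0]]
[[5,7],[10,16],[18,0],[26,20],[34,0],[39,16],[45,0],[47,4],[50,0]]
[[5,7],[10,16],[26,20],[34,0],[39,16],[45,0],[47,4],[50,0]]
[[5,7],[10,16],[26,20],[34,0],[39,16],[45,0],[47,4],[50,0]]
[[5,7],[10,16],[26,20],[34,12],[37,0],[39,16],[45,0],[47,4],[50,0]]
[[5,7],[10,16],[26,20],[34,12],[37,0],[39,16],[48,4],[50,0]]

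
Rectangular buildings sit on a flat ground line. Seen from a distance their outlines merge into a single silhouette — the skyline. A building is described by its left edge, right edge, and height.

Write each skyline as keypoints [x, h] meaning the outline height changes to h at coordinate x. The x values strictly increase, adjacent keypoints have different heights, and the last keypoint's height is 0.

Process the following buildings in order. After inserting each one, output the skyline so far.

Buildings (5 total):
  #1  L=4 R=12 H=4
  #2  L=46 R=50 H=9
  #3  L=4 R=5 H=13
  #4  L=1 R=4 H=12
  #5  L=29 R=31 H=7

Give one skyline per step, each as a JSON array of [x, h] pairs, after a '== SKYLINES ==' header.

== SKYLINES ==
[[4,4],[12,0]]
[[4,4],[12,0],[46,9],[50,0]]
[[4,13],[5,4],[12,0],[46,9],[50,0]]
[[1,12],[4,13],[5,4],[12,0],[46,9],[50,0]]
[[1,12],[4,13],[5,4],[12,0],[29,7],[31,0],[46,9],[50,0]]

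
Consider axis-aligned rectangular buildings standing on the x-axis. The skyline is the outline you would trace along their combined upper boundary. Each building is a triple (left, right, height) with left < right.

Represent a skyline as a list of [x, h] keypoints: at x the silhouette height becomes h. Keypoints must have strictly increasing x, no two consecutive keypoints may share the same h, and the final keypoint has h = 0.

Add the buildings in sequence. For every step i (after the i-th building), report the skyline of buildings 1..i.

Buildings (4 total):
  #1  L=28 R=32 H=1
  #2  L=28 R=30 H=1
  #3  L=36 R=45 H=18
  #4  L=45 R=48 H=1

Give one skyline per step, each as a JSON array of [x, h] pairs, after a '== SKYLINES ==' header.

== SKYLINES ==
[[28,1],[32,0]]
[[28,1],[32,0]]
[[28,1],[32,0],[36,18],[45,0]]
[[28,1],[32,0],[36,18],[45,1],[48,0]]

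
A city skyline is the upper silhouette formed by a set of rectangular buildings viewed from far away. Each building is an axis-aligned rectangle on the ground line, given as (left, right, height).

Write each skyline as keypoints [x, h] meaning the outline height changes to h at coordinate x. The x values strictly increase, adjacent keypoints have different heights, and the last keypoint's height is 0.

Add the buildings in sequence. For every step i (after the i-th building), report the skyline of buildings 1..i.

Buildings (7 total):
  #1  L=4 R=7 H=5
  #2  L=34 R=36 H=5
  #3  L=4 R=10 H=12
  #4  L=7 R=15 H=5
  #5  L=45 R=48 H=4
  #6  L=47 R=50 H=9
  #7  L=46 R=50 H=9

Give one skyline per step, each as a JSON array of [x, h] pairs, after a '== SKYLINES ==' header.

== SKYLINES ==
[[4,5],[7,0]]
[[4,5],[7,0],[34,5],[36,0]]
[[4,12],[10,0],[34,5],[36,0]]
[[4,12],[10,5],[15,0],[34,5],[36,0]]
[[4,12],[10,5],[15,0],[34,5],[36,0],[45,4],[48,0]]
[[4,12],[10,5],[15,0],[34,5],[36,0],[45,4],[47,9],[50,0]]
[[4,12],[10,5],[15,0],[34,5],[36,0],[45,4],[46,9],[50,0]]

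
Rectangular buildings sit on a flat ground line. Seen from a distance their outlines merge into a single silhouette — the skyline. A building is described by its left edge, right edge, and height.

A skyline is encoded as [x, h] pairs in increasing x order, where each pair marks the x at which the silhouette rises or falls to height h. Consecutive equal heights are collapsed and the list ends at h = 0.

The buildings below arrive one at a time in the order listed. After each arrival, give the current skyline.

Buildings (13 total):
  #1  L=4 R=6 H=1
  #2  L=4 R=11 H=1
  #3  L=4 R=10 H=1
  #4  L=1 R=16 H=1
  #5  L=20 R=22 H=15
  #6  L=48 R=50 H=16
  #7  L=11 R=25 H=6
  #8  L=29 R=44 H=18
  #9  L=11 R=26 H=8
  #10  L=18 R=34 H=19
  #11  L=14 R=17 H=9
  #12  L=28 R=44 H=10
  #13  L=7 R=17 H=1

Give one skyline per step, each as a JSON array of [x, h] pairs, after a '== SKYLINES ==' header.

== SKYLINES ==
[[4,1],[6,0]]
[[4,1],[11,0]]
[[4,1],[11,0]]
[[1,1],[16,0]]
[[1,1],[16,0],[20,15],[22,0]]
[[1,1],[16,0],[20,15],[22,0],[48,16],[50,0]]
[[1,1],[11,6],[20,15],[22,6],[25,0],[48,16],[50,0]]
[[1,1],[11,6],[20,15],[22,6],[25,0],[29,18],[44,0],[48,16],[50,0]]
[[1,1],[11,8],[20,15],[22,8],[26,0],[29,18],[44,0],[48,16],[50,0]]
[[1,1],[11,8],[18,19],[34,18],[44,0],[48,16],[50,0]]
[[1,1],[11,8],[14,9],[17,8],[18,19],[34,18],[44,0],[48,16],[50,0]]
[[1,1],[11,8],[14,9],[17,8],[18,19],[34,18],[44,0],[48,16],[50,0]]
[[1,1],[11,8],[14,9],[17,8],[18,19],[34,18],[44,0],[48,16],[50,0]]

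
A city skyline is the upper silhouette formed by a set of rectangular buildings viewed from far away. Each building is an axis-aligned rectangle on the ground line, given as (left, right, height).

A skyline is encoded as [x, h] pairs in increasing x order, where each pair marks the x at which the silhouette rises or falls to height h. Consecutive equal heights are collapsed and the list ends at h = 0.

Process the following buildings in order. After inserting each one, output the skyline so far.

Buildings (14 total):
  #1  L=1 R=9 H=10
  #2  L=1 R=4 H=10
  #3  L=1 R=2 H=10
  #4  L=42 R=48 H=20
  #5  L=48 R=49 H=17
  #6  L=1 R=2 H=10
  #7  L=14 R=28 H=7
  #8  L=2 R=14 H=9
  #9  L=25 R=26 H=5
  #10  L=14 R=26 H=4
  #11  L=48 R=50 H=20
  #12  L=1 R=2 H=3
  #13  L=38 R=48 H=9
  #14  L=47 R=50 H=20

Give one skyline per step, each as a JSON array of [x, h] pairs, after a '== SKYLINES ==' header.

== SKYLINES ==
[[1,10],[9,0]]
[[1,10],[9,0]]
[[1,10],[9,0]]
[[1,10],[9,0],[42,20],[48,0]]
[[1,10],[9,0],[42,20],[48,17],[49,0]]
[[1,10],[9,0],[42,20],[48,17],[49,0]]
[[1,10],[9,0],[14,7],[28,0],[42,20],[48,17],[49,0]]
[[1,10],[9,9],[14,7],[28,0],[42,20],[48,17],[49,0]]
[[1,10],[9,9],[14,7],[28,0],[42,20],[48,17],[49,0]]
[[1,10],[9,9],[14,7],[28,0],[42,20],[48,17],[49,0]]
[[1,10],[9,9],[14,7],[28,0],[42,20],[50,0]]
[[1,10],[9,9],[14,7],[28,0],[42,20],[50,0]]
[[1,10],[9,9],[14,7],[28,0],[38,9],[42,20],[50,0]]
[[1,10],[9,9],[14,7],[28,0],[38,9],[42,20],[50,0]]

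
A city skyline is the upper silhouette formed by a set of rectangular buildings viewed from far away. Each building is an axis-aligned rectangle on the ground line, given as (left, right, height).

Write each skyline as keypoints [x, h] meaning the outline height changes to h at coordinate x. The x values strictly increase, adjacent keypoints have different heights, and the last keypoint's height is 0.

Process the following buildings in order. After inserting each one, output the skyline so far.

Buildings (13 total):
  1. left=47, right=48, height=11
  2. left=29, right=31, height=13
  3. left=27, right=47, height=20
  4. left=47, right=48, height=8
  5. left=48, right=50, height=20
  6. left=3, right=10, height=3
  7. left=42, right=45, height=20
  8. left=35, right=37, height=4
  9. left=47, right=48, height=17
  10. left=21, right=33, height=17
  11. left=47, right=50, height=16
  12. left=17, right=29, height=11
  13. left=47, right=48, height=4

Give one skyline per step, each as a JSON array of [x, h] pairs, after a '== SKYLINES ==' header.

== SKYLINES ==
[[47,11],[48,0]]
[[29,13],[31,0],[47,11],[48,0]]
[[27,20],[47,11],[48,0]]
[[27,20],[47,11],[48,0]]
[[27,20],[47,11],[48,20],[50,0]]
[[3,3],[10,0],[27,20],[47,11],[48,20],[50,0]]
[[3,3],[10,0],[27,20],[47,11],[48,20],[50,0]]
[[3,3],[10,0],[27,20],[47,11],[48,20],[50,0]]
[[3,3],[10,0],[27,20],[47,17],[48,20],[50,0]]
[[3,3],[10,0],[21,17],[27,20],[47,17],[48,20],[50,0]]
[[3,3],[10,0],[21,17],[27,20],[47,17],[48,20],[50,0]]
[[3,3],[10,0],[17,11],[21,17],[27,20],[47,17],[48,20],[50,0]]
[[3,3],[10,0],[17,11],[21,17],[27,20],[47,17],[48,20],[50,0]]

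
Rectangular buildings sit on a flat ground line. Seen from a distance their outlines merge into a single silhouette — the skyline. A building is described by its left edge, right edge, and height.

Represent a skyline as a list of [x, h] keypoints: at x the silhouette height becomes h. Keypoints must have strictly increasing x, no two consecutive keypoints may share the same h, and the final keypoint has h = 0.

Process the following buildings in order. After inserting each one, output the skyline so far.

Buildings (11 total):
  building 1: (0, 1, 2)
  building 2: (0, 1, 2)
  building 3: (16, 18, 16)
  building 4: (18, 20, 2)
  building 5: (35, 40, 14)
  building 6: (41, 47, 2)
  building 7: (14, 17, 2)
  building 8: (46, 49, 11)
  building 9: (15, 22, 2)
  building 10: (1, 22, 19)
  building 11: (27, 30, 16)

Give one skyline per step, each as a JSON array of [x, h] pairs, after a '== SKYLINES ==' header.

== SKYLINES ==
[[0,2],[1,0]]
[[0,2],[1,0]]
[[0,2],[1,0],[16,16],[18,0]]
[[0,2],[1,0],[16,16],[18,2],[20,0]]
[[0,2],[1,0],[16,16],[18,2],[20,0],[35,14],[40,0]]
[[0,2],[1,0],[16,16],[18,2],[20,0],[35,14],[40,0],[41,2],[47,0]]
[[0,2],[1,0],[14,2],[16,16],[18,2],[20,0],[35,14],[40,0],[41,2],[47,0]]
[[0,2],[1,0],[14,2],[16,16],[18,2],[20,0],[35,14],[40,0],[41,2],[46,11],[49,0]]
[[0,2],[1,0],[14,2],[16,16],[18,2],[22,0],[35,14],[40,0],[41,2],[46,11],[49,0]]
[[0,2],[1,19],[22,0],[35,14],[40,0],[41,2],[46,11],[49,0]]
[[0,2],[1,19],[22,0],[27,16],[30,0],[35,14],[40,0],[41,2],[46,11],[49,0]]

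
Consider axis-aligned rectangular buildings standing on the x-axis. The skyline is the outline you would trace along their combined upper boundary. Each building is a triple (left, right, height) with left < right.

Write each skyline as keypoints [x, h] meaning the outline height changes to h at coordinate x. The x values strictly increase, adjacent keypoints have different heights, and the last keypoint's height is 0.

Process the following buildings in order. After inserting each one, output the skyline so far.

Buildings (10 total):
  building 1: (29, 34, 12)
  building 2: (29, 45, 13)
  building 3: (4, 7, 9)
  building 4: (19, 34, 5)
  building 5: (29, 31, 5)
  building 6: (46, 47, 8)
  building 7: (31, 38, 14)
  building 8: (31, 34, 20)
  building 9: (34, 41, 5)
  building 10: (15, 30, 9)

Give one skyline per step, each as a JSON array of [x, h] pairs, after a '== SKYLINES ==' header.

== SKYLINES ==
[[29,12],[34,0]]
[[29,13],[45,0]]
[[4,9],[7,0],[29,13],[45,0]]
[[4,9],[7,0],[19,5],[29,13],[45,0]]
[[4,9],[7,0],[19,5],[29,13],[45,0]]
[[4,9],[7,0],[19,5],[29,13],[45,0],[46,8],[47,0]]
[[4,9],[7,0],[19,5],[29,13],[31,14],[38,13],[45,0],[46,8],[47,0]]
[[4,9],[7,0],[19,5],[29,13],[31,20],[34,14],[38,13],[45,0],[46,8],[47,0]]
[[4,9],[7,0],[19,5],[29,13],[31,20],[34,14],[38,13],[45,0],[46,8],[47,0]]
[[4,9],[7,0],[15,9],[29,13],[31,20],[34,14],[38,13],[45,0],[46,8],[47,0]]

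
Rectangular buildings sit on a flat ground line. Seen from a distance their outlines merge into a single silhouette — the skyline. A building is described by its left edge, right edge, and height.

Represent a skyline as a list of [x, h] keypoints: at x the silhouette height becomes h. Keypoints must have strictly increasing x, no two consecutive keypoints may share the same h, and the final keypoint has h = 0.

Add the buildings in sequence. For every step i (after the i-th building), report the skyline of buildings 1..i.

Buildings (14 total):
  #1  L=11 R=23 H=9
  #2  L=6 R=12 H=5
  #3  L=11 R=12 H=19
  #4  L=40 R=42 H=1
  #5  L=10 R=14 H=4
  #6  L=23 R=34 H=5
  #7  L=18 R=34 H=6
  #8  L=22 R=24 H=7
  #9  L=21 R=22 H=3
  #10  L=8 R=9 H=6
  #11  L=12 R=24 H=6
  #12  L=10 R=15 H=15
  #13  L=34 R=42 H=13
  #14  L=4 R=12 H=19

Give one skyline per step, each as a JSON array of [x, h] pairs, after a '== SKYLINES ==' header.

== SKYLINES ==
[[11,9],[23,0]]
[[6,5],[11,9],[23,0]]
[[6,5],[11,19],[12,9],[23,0]]
[[6,5],[11,19],[12,9],[23,0],[40,1],[42,0]]
[[6,5],[11,19],[12,9],[23,0],[40,1],[42,0]]
[[6,5],[11,19],[12,9],[23,5],[34,0],[40,1],[42,0]]
[[6,5],[11,19],[12,9],[23,6],[34,0],[40,1],[42,0]]
[[6,5],[11,19],[12,9],[23,7],[24,6],[34,0],[40,1],[42,0]]
[[6,5],[11,19],[12,9],[23,7],[24,6],[34,0],[40,1],[42,0]]
[[6,5],[8,6],[9,5],[11,19],[12,9],[23,7],[24,6],[34,0],[40,1],[42,0]]
[[6,5],[8,6],[9,5],[11,19],[12,9],[23,7],[24,6],[34,0],[40,1],[42,0]]
[[6,5],[8,6],[9,5],[10,15],[11,19],[12,15],[15,9],[23,7],[24,6],[34,0],[40,1],[42,0]]
[[6,5],[8,6],[9,5],[10,15],[11,19],[12,15],[15,9],[23,7],[24,6],[34,13],[42,0]]
[[4,19],[12,15],[15,9],[23,7],[24,6],[34,13],[42,0]]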